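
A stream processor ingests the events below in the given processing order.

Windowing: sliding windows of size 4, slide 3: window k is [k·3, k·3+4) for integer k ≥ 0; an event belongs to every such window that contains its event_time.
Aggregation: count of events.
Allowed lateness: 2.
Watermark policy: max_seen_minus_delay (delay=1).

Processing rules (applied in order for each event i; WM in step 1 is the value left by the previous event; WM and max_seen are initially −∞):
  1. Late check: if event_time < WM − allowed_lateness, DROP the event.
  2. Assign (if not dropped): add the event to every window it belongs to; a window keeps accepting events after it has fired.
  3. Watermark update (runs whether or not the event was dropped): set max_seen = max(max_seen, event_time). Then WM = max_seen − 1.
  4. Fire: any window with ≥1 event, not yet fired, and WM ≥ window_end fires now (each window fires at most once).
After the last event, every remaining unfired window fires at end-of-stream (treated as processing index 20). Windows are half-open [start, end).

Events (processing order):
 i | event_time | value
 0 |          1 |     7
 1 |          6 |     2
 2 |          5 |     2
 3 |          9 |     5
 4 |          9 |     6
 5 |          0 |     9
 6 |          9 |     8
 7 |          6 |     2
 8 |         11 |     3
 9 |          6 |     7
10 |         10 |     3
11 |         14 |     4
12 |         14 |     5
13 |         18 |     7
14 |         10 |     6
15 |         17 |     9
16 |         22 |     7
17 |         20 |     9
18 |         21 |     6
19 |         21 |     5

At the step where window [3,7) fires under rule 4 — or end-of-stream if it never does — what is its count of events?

2

i=0 t=1 v=7: → [0,4); WM=0
i=1 t=6 v=2: → [6,10),[3,7); WM=5; [0,4) fires=1
i=2 t=5 v=2: → [3,7); WM=5
i=3 t=9 v=5: → [9,13),[6,10); WM=8; [3,7) fires=2
i=4 t=9 v=6: → [9,13),[6,10); WM=8
i=5 t=0 v=9: DROP (t<8-2); WM=8
i=6 t=9 v=8: → [9,13),[6,10); WM=8
i=7 t=6 v=2: → [6,10),[3,7); WM=8
i=8 t=11 v=3: → [9,13); WM=10; [6,10) fires=5
i=9 t=6 v=7: DROP (t<10-2); WM=10
i=10 t=10 v=3: → [9,13); WM=10
i=11 t=14 v=4: → [12,16); WM=13; [9,13) fires=5
i=12 t=14 v=5: → [12,16); WM=13
i=13 t=18 v=7: → [18,22),[15,19); WM=17; [12,16) fires=2
i=14 t=10 v=6: DROP (t<17-2); WM=17
i=15 t=17 v=9: → [15,19); WM=17
i=16 t=22 v=7: → [21,25); WM=21; [15,19) fires=2
i=17 t=20 v=9: → [18,22); WM=21
i=18 t=21 v=6: → [21,25),[18,22); WM=21
i=19 t=21 v=5: → [21,25),[18,22); WM=21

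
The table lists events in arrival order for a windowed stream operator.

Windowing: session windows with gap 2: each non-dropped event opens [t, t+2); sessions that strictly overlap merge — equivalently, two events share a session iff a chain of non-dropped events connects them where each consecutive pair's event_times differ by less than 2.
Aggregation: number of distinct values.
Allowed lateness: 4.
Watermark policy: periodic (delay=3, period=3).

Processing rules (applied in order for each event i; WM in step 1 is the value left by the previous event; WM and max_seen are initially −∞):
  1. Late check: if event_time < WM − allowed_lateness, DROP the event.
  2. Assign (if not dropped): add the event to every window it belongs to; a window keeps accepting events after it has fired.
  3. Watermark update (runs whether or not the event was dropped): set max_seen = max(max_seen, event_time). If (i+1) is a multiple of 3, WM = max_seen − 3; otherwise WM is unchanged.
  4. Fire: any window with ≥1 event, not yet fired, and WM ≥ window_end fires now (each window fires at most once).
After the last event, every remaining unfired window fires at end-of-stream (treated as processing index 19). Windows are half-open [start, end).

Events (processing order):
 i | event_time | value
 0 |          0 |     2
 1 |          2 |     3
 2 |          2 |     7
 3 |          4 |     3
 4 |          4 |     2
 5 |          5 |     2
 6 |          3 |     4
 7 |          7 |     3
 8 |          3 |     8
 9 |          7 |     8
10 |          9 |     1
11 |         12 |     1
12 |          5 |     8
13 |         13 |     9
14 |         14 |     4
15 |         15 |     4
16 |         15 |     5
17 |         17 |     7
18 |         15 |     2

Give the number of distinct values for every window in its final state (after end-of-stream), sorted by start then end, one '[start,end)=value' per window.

[0,2)=1 [2,7)=5 [7,9)=2 [9,11)=1 [12,17)=5 [17,19)=1

i=0 t=0 v=2: → [0,2); WM=−∞
i=1 t=2 v=3: → [2,4); WM=−∞
i=2 t=2 v=7: → [2,4); WM=-1
i=3 t=4 v=3: → [4,6); WM=-1
i=4 t=4 v=2: → [4,6); WM=-1
i=5 t=5 v=2: → [4,7); WM=2
i=6 t=3 v=4: → [2,7); WM=2
i=7 t=7 v=3: → [7,9); WM=2
i=8 t=3 v=8: → [2,7); WM=4
i=9 t=7 v=8: → [7,9); WM=4
i=10 t=9 v=1: → [9,11); WM=4
i=11 t=12 v=1: → [12,14); WM=9
i=12 t=5 v=8: → [2,7); WM=9
i=13 t=13 v=9: → [12,15); WM=9
i=14 t=14 v=4: → [12,16); WM=11
i=15 t=15 v=4: → [12,17); WM=11
i=16 t=15 v=5: → [12,17); WM=11
i=17 t=17 v=7: → [17,19); WM=14
i=18 t=15 v=2: → [12,17); WM=14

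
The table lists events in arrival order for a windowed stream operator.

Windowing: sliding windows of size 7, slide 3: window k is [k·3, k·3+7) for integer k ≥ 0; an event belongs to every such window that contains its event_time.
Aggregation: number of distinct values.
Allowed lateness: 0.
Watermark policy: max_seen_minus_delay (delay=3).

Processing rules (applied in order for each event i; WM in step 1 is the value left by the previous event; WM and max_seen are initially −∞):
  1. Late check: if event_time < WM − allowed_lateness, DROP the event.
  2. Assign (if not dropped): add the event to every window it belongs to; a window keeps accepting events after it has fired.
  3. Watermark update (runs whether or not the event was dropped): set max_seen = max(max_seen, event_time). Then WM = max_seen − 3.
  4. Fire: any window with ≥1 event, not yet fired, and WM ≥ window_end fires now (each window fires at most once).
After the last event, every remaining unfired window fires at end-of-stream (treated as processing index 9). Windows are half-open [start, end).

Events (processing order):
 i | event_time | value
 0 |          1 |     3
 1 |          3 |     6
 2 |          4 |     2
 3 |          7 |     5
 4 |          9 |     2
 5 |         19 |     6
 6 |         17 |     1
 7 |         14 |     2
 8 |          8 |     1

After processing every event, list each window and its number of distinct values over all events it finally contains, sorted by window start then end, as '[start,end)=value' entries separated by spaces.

i=0 t=1 v=3: → [0,7); WM=-2
i=1 t=3 v=6: → [3,10),[0,7); WM=0
i=2 t=4 v=2: → [3,10),[0,7); WM=1
i=3 t=7 v=5: → [6,13),[3,10); WM=4
i=4 t=9 v=2: → [9,16),[6,13),[3,10); WM=6
i=5 t=19 v=6: → [18,25),[15,22); WM=16; [0,7) fires=3 [3,10) fires=3 [6,13) fires=2 [9,16) fires=1
i=6 t=17 v=1: → [15,22),[12,19); WM=16
i=7 t=14 v=2: DROP (t<16-0); WM=16
i=8 t=8 v=1: DROP (t<16-0); WM=16

[0,7)=3 [3,10)=3 [6,13)=2 [9,16)=1 [12,19)=1 [15,22)=2 [18,25)=1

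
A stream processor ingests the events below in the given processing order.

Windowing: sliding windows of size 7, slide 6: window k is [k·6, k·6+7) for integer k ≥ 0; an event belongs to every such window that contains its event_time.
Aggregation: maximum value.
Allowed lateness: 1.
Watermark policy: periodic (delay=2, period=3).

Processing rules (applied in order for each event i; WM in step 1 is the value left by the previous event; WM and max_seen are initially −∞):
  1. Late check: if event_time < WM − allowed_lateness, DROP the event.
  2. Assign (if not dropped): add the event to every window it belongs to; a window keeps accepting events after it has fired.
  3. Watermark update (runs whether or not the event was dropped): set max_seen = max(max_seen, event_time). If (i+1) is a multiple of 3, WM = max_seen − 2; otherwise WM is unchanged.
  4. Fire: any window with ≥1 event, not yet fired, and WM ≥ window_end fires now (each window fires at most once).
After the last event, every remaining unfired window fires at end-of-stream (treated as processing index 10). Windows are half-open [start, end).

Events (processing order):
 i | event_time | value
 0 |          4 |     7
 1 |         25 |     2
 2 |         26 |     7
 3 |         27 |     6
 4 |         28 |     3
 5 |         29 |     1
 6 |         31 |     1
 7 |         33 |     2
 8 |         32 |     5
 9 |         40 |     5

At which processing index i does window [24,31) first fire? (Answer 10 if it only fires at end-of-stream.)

8

i=0 t=4 v=7: → [0,7); WM=−∞
i=1 t=25 v=2: → [24,31); WM=−∞
i=2 t=26 v=7: → [24,31); WM=24; [0,7) fires=7
i=3 t=27 v=6: → [24,31); WM=24
i=4 t=28 v=3: → [24,31); WM=24
i=5 t=29 v=1: → [24,31); WM=27
i=6 t=31 v=1: → [30,37); WM=27
i=7 t=33 v=2: → [30,37); WM=27
i=8 t=32 v=5: → [30,37); WM=31; [24,31) fires=7
i=9 t=40 v=5: → [36,43); WM=31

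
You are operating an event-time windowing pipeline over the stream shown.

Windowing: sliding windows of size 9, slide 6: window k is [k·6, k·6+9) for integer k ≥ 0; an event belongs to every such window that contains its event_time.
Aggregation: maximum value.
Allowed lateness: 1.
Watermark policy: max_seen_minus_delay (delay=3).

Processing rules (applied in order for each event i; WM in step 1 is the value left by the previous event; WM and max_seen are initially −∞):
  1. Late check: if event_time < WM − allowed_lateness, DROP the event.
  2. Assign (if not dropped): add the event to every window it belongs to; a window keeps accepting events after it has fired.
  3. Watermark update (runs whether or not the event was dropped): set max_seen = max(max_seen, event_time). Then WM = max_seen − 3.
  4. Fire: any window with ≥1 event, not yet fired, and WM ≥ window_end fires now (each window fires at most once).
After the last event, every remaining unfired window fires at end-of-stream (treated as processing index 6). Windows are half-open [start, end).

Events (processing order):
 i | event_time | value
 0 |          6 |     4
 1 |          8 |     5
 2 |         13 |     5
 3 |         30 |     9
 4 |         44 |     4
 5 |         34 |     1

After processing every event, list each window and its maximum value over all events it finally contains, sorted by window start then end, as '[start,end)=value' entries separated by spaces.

i=0 t=6 v=4: → [6,15),[0,9); WM=3
i=1 t=8 v=5: → [6,15),[0,9); WM=5
i=2 t=13 v=5: → [12,21),[6,15); WM=10; [0,9) fires=5
i=3 t=30 v=9: → [30,39),[24,33); WM=27; [6,15) fires=5 [12,21) fires=5
i=4 t=44 v=4: → [42,51),[36,45); WM=41; [24,33) fires=9 [30,39) fires=9
i=5 t=34 v=1: DROP (t<41-1); WM=41

[0,9)=5 [6,15)=5 [12,21)=5 [24,33)=9 [30,39)=9 [36,45)=4 [42,51)=4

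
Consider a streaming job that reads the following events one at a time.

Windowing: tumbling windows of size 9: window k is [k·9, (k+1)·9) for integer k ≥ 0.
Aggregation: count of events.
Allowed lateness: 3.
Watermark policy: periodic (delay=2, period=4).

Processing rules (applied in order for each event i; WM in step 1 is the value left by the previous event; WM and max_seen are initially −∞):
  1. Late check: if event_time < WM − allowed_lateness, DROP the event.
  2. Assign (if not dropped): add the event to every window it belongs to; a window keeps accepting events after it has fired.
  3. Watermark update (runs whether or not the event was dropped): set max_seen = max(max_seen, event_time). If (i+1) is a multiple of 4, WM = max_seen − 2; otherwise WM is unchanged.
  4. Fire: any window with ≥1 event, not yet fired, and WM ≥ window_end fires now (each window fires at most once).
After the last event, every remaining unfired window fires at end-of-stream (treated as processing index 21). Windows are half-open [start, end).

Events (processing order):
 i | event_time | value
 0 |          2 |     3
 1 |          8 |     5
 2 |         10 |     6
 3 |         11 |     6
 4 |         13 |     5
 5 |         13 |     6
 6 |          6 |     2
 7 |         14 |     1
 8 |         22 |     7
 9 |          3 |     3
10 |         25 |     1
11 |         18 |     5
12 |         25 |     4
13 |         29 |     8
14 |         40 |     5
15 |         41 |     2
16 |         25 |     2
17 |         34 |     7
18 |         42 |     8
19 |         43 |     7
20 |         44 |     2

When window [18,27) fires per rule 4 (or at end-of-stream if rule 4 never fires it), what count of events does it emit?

4

i=0 t=2 v=3: → [0,9); WM=−∞
i=1 t=8 v=5: → [0,9); WM=−∞
i=2 t=10 v=6: → [9,18); WM=−∞
i=3 t=11 v=6: → [9,18); WM=9; [0,9) fires=2
i=4 t=13 v=5: → [9,18); WM=9
i=5 t=13 v=6: → [9,18); WM=9
i=6 t=6 v=2: → [0,9); WM=9
i=7 t=14 v=1: → [9,18); WM=12
i=8 t=22 v=7: → [18,27); WM=12
i=9 t=3 v=3: DROP (t<12-3); WM=12
i=10 t=25 v=1: → [18,27); WM=12
i=11 t=18 v=5: → [18,27); WM=23; [9,18) fires=5
i=12 t=25 v=4: → [18,27); WM=23
i=13 t=29 v=8: → [27,36); WM=23
i=14 t=40 v=5: → [36,45); WM=23
i=15 t=41 v=2: → [36,45); WM=39; [18,27) fires=4 [27,36) fires=1
i=16 t=25 v=2: DROP (t<39-3); WM=39
i=17 t=34 v=7: DROP (t<39-3); WM=39
i=18 t=42 v=8: → [36,45); WM=39
i=19 t=43 v=7: → [36,45); WM=41
i=20 t=44 v=2: → [36,45); WM=41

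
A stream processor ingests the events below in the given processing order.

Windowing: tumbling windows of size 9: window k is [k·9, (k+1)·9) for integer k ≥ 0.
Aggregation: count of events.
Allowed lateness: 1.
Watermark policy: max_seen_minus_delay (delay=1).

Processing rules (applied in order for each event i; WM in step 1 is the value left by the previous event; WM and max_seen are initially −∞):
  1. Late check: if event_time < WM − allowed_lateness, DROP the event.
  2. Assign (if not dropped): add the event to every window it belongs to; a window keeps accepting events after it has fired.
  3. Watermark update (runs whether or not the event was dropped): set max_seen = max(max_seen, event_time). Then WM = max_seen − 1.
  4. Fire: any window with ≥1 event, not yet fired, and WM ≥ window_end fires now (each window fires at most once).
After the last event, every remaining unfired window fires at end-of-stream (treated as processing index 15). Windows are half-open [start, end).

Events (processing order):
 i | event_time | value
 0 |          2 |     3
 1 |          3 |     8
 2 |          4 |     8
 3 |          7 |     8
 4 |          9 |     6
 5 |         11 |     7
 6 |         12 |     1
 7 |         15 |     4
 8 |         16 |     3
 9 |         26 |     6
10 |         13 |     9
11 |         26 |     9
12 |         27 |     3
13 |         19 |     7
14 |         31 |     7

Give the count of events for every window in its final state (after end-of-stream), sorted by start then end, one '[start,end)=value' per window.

i=0 t=2 v=3: → [0,9); WM=1
i=1 t=3 v=8: → [0,9); WM=2
i=2 t=4 v=8: → [0,9); WM=3
i=3 t=7 v=8: → [0,9); WM=6
i=4 t=9 v=6: → [9,18); WM=8
i=5 t=11 v=7: → [9,18); WM=10; [0,9) fires=4
i=6 t=12 v=1: → [9,18); WM=11
i=7 t=15 v=4: → [9,18); WM=14
i=8 t=16 v=3: → [9,18); WM=15
i=9 t=26 v=6: → [18,27); WM=25; [9,18) fires=5
i=10 t=13 v=9: DROP (t<25-1); WM=25
i=11 t=26 v=9: → [18,27); WM=25
i=12 t=27 v=3: → [27,36); WM=26
i=13 t=19 v=7: DROP (t<26-1); WM=26
i=14 t=31 v=7: → [27,36); WM=30; [18,27) fires=2

[0,9)=4 [9,18)=5 [18,27)=2 [27,36)=2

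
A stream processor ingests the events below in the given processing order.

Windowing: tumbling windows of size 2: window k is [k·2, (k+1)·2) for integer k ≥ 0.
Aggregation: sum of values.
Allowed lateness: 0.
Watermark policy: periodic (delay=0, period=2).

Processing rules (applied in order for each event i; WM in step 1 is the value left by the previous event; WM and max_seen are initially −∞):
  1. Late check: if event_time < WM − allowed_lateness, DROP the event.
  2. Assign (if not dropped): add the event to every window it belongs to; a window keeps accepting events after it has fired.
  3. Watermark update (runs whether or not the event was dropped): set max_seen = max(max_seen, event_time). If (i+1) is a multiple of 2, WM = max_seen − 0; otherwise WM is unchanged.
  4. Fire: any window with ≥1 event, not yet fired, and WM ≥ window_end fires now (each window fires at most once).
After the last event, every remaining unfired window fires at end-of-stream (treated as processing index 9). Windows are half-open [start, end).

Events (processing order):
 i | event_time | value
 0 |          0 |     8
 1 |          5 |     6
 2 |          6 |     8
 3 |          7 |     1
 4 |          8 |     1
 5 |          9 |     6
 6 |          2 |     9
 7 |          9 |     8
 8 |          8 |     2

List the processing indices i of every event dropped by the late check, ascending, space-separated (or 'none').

6 8

i=0 t=0 v=8: → [0,2); WM=−∞
i=1 t=5 v=6: → [4,6); WM=5; [0,2) fires=8
i=2 t=6 v=8: → [6,8); WM=5
i=3 t=7 v=1: → [6,8); WM=7; [4,6) fires=6
i=4 t=8 v=1: → [8,10); WM=7
i=5 t=9 v=6: → [8,10); WM=9; [6,8) fires=9
i=6 t=2 v=9: DROP (t<9-0); WM=9
i=7 t=9 v=8: → [8,10); WM=9
i=8 t=8 v=2: DROP (t<9-0); WM=9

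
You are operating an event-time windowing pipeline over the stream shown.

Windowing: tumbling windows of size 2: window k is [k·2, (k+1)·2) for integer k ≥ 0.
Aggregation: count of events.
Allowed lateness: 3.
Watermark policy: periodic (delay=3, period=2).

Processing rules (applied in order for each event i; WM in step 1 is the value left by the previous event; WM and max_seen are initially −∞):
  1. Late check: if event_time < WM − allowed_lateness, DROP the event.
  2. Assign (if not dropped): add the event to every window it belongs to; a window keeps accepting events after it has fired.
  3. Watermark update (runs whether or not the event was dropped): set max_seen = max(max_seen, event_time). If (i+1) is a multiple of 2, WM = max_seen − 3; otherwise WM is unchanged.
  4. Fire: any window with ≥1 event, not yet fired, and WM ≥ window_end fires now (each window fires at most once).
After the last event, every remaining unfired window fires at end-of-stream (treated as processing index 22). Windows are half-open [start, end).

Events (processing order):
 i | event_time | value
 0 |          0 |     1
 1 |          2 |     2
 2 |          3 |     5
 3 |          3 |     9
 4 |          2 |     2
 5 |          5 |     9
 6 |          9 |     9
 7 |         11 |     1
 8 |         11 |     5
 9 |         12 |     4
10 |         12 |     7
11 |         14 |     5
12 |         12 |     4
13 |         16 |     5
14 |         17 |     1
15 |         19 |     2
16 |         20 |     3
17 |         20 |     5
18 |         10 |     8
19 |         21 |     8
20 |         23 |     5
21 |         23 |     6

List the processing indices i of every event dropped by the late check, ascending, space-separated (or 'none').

18

i=0 t=0 v=1: → [0,2); WM=−∞
i=1 t=2 v=2: → [2,4); WM=-1
i=2 t=3 v=5: → [2,4); WM=-1
i=3 t=3 v=9: → [2,4); WM=0
i=4 t=2 v=2: → [2,4); WM=0
i=5 t=5 v=9: → [4,6); WM=2; [0,2) fires=1
i=6 t=9 v=9: → [8,10); WM=2
i=7 t=11 v=1: → [10,12); WM=8; [2,4) fires=4 [4,6) fires=1
i=8 t=11 v=5: → [10,12); WM=8
i=9 t=12 v=4: → [12,14); WM=9
i=10 t=12 v=7: → [12,14); WM=9
i=11 t=14 v=5: → [14,16); WM=11; [8,10) fires=1
i=12 t=12 v=4: → [12,14); WM=11
i=13 t=16 v=5: → [16,18); WM=13; [10,12) fires=2
i=14 t=17 v=1: → [16,18); WM=13
i=15 t=19 v=2: → [18,20); WM=16; [12,14) fires=3 [14,16) fires=1
i=16 t=20 v=3: → [20,22); WM=16
i=17 t=20 v=5: → [20,22); WM=17
i=18 t=10 v=8: DROP (t<17-3); WM=17
i=19 t=21 v=8: → [20,22); WM=18; [16,18) fires=2
i=20 t=23 v=5: → [22,24); WM=18
i=21 t=23 v=6: → [22,24); WM=20; [18,20) fires=1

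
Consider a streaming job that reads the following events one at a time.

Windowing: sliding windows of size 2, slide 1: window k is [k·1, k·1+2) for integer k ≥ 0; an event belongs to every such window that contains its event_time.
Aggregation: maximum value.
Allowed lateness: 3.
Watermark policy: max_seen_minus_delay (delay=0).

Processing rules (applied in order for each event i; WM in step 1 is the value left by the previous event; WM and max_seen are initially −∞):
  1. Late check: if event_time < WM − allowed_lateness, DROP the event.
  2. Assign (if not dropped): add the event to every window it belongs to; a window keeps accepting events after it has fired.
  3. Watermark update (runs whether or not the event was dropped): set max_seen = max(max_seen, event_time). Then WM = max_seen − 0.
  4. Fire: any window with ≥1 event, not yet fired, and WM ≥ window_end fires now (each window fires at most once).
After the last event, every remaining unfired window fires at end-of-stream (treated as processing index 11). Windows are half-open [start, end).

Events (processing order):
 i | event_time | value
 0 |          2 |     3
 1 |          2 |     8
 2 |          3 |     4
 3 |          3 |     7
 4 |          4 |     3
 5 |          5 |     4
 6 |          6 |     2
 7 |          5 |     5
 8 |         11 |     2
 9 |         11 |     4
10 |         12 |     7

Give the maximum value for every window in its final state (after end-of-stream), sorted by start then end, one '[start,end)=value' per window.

[1,3)=8 [2,4)=8 [3,5)=7 [4,6)=5 [5,7)=5 [6,8)=2 [10,12)=4 [11,13)=7 [12,14)=7

i=0 t=2 v=3: → [2,4),[1,3); WM=2
i=1 t=2 v=8: → [2,4),[1,3); WM=2
i=2 t=3 v=4: → [3,5),[2,4); WM=3; [1,3) fires=8
i=3 t=3 v=7: → [3,5),[2,4); WM=3
i=4 t=4 v=3: → [4,6),[3,5); WM=4; [2,4) fires=8
i=5 t=5 v=4: → [5,7),[4,6); WM=5; [3,5) fires=7
i=6 t=6 v=2: → [6,8),[5,7); WM=6; [4,6) fires=4
i=7 t=5 v=5: → [5,7),[4,6); WM=6
i=8 t=11 v=2: → [11,13),[10,12); WM=11; [5,7) fires=5 [6,8) fires=2
i=9 t=11 v=4: → [11,13),[10,12); WM=11
i=10 t=12 v=7: → [12,14),[11,13); WM=12; [10,12) fires=4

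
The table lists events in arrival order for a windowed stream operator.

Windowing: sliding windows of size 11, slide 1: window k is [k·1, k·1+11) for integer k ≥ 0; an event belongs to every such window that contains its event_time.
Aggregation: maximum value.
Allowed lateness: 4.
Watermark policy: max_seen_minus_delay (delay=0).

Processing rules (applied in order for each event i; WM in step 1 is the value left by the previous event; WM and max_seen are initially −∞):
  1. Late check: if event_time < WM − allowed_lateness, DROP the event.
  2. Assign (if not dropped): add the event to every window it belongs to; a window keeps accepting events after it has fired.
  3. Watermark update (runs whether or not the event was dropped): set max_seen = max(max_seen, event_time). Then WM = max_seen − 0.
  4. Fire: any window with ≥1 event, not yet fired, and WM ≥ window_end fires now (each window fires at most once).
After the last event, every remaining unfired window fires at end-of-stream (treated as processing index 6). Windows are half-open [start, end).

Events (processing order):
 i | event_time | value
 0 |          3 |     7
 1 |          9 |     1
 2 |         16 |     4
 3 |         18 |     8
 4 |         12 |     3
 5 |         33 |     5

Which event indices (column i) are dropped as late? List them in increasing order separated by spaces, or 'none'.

4

i=0 t=3 v=7: → [3,14),[2,13),[1,12),[0,11); WM=3
i=1 t=9 v=1: → [9,20),[8,19),[7,18),[6,17),[5,16),[4,15),[3,14),[2,13),[1,12),[0,11); WM=9
i=2 t=16 v=4: → [16,27),[15,26),[14,25),[13,24),[12,23),[11,22),[10,21),[9,20),[8,19),[7,18),[6,17); WM=16; [0,11) fires=7 [1,12) fires=7 [2,13) fires=7 [3,14) fires=7 [4,15) fires=1 [5,16) fires=1
i=3 t=18 v=8: → [18,29),[17,28),[16,27),[15,26),[14,25),[13,24),[12,23),[11,22),[10,21),[9,20),[8,19); WM=18; [6,17) fires=4 [7,18) fires=4
i=4 t=12 v=3: DROP (t<18-4); WM=18
i=5 t=33 v=5: → [33,44),[32,43),[31,42),[30,41),[29,40),[28,39),[27,38),[26,37),[25,36),[24,35),[23,34); WM=33; [8,19) fires=8 [9,20) fires=8 [10,21) fires=8 [11,22) fires=8 [12,23) fires=8 [13,24) fires=8 [14,25) fires=8 [15,26) fires=8 [16,27) fires=8 [17,28) fires=8 [18,29) fires=8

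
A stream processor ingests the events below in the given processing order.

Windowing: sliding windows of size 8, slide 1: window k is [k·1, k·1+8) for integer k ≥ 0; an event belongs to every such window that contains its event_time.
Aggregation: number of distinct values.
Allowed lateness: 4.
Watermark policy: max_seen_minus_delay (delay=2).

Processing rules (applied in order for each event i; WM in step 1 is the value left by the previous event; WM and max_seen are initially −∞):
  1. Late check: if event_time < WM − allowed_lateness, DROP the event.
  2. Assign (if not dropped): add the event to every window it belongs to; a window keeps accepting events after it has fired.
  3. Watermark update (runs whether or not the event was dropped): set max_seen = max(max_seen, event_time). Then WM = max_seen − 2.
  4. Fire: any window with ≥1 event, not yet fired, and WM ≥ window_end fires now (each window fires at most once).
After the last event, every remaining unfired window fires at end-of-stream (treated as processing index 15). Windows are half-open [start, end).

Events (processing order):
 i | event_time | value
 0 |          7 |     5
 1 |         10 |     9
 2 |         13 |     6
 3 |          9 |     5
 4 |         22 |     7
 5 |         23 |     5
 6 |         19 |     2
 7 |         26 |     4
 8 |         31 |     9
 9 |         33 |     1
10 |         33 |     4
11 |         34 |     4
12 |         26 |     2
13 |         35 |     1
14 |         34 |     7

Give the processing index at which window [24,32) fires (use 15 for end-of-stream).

11

i=0 t=7 v=5: → [7,15),[6,14),[5,13),[4,12),[3,11),[2,10),[1,9),[0,8); WM=5
i=1 t=10 v=9: → [10,18),[9,17),[8,16),[7,15),[6,14),[5,13),[4,12),[3,11); WM=8; [0,8) fires=1
i=2 t=13 v=6: → [13,21),[12,20),[11,19),[10,18),[9,17),[8,16),[7,15),[6,14); WM=11; [1,9) fires=1 [2,10) fires=1 [3,11) fires=2
i=3 t=9 v=5: → [9,17),[8,16),[7,15),[6,14),[5,13),[4,12),[3,11),[2,10); WM=11
i=4 t=22 v=7: → [22,30),[21,29),[20,28),[19,27),[18,26),[17,25),[16,24),[15,23); WM=20; [4,12) fires=2 [5,13) fires=2 [6,14) fires=3 [7,15) fires=3 [8,16) fires=3 [9,17) fires=3 [10,18) fires=2 [11,19) fires=1 [12,20) fires=1
i=5 t=23 v=5: → [23,31),[22,30),[21,29),[20,28),[19,27),[18,26),[17,25),[16,24); WM=21; [13,21) fires=1
i=6 t=19 v=2: → [19,27),[18,26),[17,25),[16,24),[15,23),[14,22),[13,21),[12,20); WM=21
i=7 t=26 v=4: → [26,34),[25,33),[24,32),[23,31),[22,30),[21,29),[20,28),[19,27); WM=24; [14,22) fires=1 [15,23) fires=2 [16,24) fires=3
i=8 t=31 v=9: → [31,39),[30,38),[29,37),[28,36),[27,35),[26,34),[25,33),[24,32); WM=29; [17,25) fires=3 [18,26) fires=3 [19,27) fires=4 [20,28) fires=3 [21,29) fires=3
i=9 t=33 v=1: → [33,41),[32,40),[31,39),[30,38),[29,37),[28,36),[27,35),[26,34); WM=31; [22,30) fires=3 [23,31) fires=2
i=10 t=33 v=4: → [33,41),[32,40),[31,39),[30,38),[29,37),[28,36),[27,35),[26,34); WM=31
i=11 t=34 v=4: → [34,42),[33,41),[32,40),[31,39),[30,38),[29,37),[28,36),[27,35); WM=32; [24,32) fires=2
i=12 t=26 v=2: DROP (t<32-4); WM=32
i=13 t=35 v=1: → [35,43),[34,42),[33,41),[32,40),[31,39),[30,38),[29,37),[28,36); WM=33; [25,33) fires=2
i=14 t=34 v=7: → [34,42),[33,41),[32,40),[31,39),[30,38),[29,37),[28,36),[27,35); WM=33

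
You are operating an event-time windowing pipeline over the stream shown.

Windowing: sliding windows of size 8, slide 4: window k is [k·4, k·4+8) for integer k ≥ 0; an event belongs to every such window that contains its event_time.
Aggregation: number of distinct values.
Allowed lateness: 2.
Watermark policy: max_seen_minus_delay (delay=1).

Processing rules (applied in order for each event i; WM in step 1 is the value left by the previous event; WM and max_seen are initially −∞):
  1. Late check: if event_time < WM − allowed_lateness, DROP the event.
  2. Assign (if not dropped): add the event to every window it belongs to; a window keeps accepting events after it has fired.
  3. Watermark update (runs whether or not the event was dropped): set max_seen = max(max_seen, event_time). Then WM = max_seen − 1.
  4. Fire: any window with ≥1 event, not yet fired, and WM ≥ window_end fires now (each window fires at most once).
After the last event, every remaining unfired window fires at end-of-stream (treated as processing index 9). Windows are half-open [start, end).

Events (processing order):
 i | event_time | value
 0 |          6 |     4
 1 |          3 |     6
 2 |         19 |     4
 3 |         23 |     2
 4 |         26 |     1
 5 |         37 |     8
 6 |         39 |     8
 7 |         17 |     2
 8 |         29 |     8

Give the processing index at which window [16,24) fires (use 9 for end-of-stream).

4

i=0 t=6 v=4: → [4,12),[0,8); WM=5
i=1 t=3 v=6: → [0,8); WM=5
i=2 t=19 v=4: → [16,24),[12,20); WM=18; [0,8) fires=2 [4,12) fires=1
i=3 t=23 v=2: → [20,28),[16,24); WM=22; [12,20) fires=1
i=4 t=26 v=1: → [24,32),[20,28); WM=25; [16,24) fires=2
i=5 t=37 v=8: → [36,44),[32,40); WM=36; [20,28) fires=2 [24,32) fires=1
i=6 t=39 v=8: → [36,44),[32,40); WM=38
i=7 t=17 v=2: DROP (t<38-2); WM=38
i=8 t=29 v=8: DROP (t<38-2); WM=38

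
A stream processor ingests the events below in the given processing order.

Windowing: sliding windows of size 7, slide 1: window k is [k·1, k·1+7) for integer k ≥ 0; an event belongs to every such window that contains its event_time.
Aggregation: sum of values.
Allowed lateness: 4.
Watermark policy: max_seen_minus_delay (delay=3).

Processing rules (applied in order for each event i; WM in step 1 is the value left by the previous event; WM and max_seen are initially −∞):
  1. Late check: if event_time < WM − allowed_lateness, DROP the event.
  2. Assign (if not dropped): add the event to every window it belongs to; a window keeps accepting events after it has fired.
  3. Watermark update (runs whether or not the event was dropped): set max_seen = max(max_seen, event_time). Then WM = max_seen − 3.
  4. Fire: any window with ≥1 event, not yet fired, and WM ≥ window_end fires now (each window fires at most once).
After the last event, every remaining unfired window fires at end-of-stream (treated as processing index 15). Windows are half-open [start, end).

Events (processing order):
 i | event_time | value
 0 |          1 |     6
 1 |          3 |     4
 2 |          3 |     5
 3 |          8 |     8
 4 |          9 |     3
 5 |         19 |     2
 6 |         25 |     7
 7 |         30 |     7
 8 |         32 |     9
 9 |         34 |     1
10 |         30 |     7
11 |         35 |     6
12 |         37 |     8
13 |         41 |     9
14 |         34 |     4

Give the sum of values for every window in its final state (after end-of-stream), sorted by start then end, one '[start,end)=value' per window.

[0,7)=15 [1,8)=15 [2,9)=17 [3,10)=20 [4,11)=11 [5,12)=11 [6,13)=11 [7,14)=11 [8,15)=11 [9,16)=3 [13,20)=2 [14,21)=2 [15,22)=2 [16,23)=2 [17,24)=2 [18,25)=2 [19,26)=9 [20,27)=7 [21,28)=7 [22,29)=7 [23,30)=7 [24,31)=21 [25,32)=21 [26,33)=23 [27,34)=23 [28,35)=28 [29,36)=34 [30,37)=34 [31,38)=28 [32,39)=28 [33,40)=19 [34,41)=19 [35,42)=23 [36,43)=17 [37,44)=17 [38,45)=9 [39,46)=9 [40,47)=9 [41,48)=9

i=0 t=1 v=6: → [1,8),[0,7); WM=-2
i=1 t=3 v=4: → [3,10),[2,9),[1,8),[0,7); WM=0
i=2 t=3 v=5: → [3,10),[2,9),[1,8),[0,7); WM=0
i=3 t=8 v=8: → [8,15),[7,14),[6,13),[5,12),[4,11),[3,10),[2,9); WM=5
i=4 t=9 v=3: → [9,16),[8,15),[7,14),[6,13),[5,12),[4,11),[3,10); WM=6
i=5 t=19 v=2: → [19,26),[18,25),[17,24),[16,23),[15,22),[14,21),[13,20); WM=16; [0,7) fires=15 [1,8) fires=15 [2,9) fires=17 [3,10) fires=20 [4,11) fires=11 [5,12) fires=11 [6,13) fires=11 [7,14) fires=11 [8,15) fires=11 [9,16) fires=3
i=6 t=25 v=7: → [25,32),[24,31),[23,30),[22,29),[21,28),[20,27),[19,26); WM=22; [13,20) fires=2 [14,21) fires=2 [15,22) fires=2
i=7 t=30 v=7: → [30,37),[29,36),[28,35),[27,34),[26,33),[25,32),[24,31); WM=27; [16,23) fires=2 [17,24) fires=2 [18,25) fires=2 [19,26) fires=9 [20,27) fires=7
i=8 t=32 v=9: → [32,39),[31,38),[30,37),[29,36),[28,35),[27,34),[26,33); WM=29; [21,28) fires=7 [22,29) fires=7
i=9 t=34 v=1: → [34,41),[33,40),[32,39),[31,38),[30,37),[29,36),[28,35); WM=31; [23,30) fires=7 [24,31) fires=14
i=10 t=30 v=7: → [30,37),[29,36),[28,35),[27,34),[26,33),[25,32),[24,31); WM=31
i=11 t=35 v=6: → [35,42),[34,41),[33,40),[32,39),[31,38),[30,37),[29,36); WM=32; [25,32) fires=21
i=12 t=37 v=8: → [37,44),[36,43),[35,42),[34,41),[33,40),[32,39),[31,38); WM=34; [26,33) fires=23 [27,34) fires=23
i=13 t=41 v=9: → [41,48),[40,47),[39,46),[38,45),[37,44),[36,43),[35,42); WM=38; [28,35) fires=24 [29,36) fires=30 [30,37) fires=30 [31,38) fires=24
i=14 t=34 v=4: → [34,41),[33,40),[32,39),[31,38),[30,37),[29,36),[28,35); WM=38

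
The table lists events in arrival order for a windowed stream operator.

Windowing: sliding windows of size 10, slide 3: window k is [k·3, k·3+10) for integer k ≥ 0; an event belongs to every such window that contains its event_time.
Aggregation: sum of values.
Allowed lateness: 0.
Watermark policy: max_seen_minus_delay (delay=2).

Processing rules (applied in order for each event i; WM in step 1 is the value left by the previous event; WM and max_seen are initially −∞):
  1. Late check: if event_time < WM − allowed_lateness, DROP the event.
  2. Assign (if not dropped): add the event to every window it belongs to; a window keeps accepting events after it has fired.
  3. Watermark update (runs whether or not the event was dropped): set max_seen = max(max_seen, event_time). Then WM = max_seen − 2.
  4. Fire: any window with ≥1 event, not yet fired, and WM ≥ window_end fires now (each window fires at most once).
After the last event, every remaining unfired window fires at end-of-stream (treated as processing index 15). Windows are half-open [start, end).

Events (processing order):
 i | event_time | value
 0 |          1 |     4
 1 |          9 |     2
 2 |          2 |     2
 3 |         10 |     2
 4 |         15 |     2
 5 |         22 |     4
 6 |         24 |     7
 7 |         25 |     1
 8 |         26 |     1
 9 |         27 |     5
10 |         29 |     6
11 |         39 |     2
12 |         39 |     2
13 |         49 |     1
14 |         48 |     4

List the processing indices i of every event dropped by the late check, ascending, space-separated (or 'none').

2

i=0 t=1 v=4: → [0,10); WM=-1
i=1 t=9 v=2: → [9,19),[6,16),[3,13),[0,10); WM=7
i=2 t=2 v=2: DROP (t<7-0); WM=7
i=3 t=10 v=2: → [9,19),[6,16),[3,13); WM=8
i=4 t=15 v=2: → [15,25),[12,22),[9,19),[6,16); WM=13; [0,10) fires=6 [3,13) fires=4
i=5 t=22 v=4: → [21,31),[18,28),[15,25); WM=20; [6,16) fires=6 [9,19) fires=6
i=6 t=24 v=7: → [24,34),[21,31),[18,28),[15,25); WM=22; [12,22) fires=2
i=7 t=25 v=1: → [24,34),[21,31),[18,28); WM=23
i=8 t=26 v=1: → [24,34),[21,31),[18,28); WM=24
i=9 t=27 v=5: → [27,37),[24,34),[21,31),[18,28); WM=25; [15,25) fires=13
i=10 t=29 v=6: → [27,37),[24,34),[21,31); WM=27
i=11 t=39 v=2: → [39,49),[36,46),[33,43),[30,40); WM=37; [18,28) fires=18 [21,31) fires=24 [24,34) fires=20 [27,37) fires=11
i=12 t=39 v=2: → [39,49),[36,46),[33,43),[30,40); WM=37
i=13 t=49 v=1: → [48,58),[45,55),[42,52); WM=47; [30,40) fires=4 [33,43) fires=4 [36,46) fires=4
i=14 t=48 v=4: → [48,58),[45,55),[42,52),[39,49); WM=47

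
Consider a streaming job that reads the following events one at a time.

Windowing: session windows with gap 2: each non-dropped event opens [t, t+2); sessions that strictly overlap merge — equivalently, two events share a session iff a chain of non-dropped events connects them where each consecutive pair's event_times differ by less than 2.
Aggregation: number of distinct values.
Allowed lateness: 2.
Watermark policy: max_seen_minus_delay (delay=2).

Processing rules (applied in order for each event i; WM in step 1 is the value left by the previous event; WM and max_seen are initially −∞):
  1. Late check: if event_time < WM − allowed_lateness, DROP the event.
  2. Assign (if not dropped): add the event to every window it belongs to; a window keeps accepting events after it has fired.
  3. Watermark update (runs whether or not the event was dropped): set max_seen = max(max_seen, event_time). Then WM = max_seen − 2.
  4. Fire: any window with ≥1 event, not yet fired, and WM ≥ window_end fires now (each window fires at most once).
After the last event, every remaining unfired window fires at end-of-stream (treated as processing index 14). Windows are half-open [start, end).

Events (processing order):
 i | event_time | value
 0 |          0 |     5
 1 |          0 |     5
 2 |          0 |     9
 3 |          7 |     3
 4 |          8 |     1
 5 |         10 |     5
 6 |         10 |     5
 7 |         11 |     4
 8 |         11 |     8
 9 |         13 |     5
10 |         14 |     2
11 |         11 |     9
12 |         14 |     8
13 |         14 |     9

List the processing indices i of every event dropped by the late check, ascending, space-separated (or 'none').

none

i=0 t=0 v=5: → [0,2); WM=-2
i=1 t=0 v=5: → [0,2); WM=-2
i=2 t=0 v=9: → [0,2); WM=-2
i=3 t=7 v=3: → [7,9); WM=5
i=4 t=8 v=1: → [7,10); WM=6
i=5 t=10 v=5: → [10,12); WM=8
i=6 t=10 v=5: → [10,12); WM=8
i=7 t=11 v=4: → [10,13); WM=9
i=8 t=11 v=8: → [10,13); WM=9
i=9 t=13 v=5: → [13,15); WM=11
i=10 t=14 v=2: → [13,16); WM=12
i=11 t=11 v=9: → [10,13); WM=12
i=12 t=14 v=8: → [13,16); WM=12
i=13 t=14 v=9: → [13,16); WM=12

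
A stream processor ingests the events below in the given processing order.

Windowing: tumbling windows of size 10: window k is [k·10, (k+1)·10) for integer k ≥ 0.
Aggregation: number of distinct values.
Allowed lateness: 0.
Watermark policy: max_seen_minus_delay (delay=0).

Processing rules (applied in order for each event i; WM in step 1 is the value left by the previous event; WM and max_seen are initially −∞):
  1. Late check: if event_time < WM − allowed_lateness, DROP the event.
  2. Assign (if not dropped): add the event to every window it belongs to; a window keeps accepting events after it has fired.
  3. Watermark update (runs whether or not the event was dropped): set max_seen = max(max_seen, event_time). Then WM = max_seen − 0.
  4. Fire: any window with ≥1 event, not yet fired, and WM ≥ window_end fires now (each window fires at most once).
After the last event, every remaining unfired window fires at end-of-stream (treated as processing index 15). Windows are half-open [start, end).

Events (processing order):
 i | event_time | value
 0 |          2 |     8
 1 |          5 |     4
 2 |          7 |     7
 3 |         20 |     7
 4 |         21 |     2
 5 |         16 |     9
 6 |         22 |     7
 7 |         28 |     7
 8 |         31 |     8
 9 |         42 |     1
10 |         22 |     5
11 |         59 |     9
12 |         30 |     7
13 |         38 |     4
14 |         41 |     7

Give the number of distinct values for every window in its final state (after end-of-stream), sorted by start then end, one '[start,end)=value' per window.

i=0 t=2 v=8: → [0,10); WM=2
i=1 t=5 v=4: → [0,10); WM=5
i=2 t=7 v=7: → [0,10); WM=7
i=3 t=20 v=7: → [20,30); WM=20; [0,10) fires=3
i=4 t=21 v=2: → [20,30); WM=21
i=5 t=16 v=9: DROP (t<21-0); WM=21
i=6 t=22 v=7: → [20,30); WM=22
i=7 t=28 v=7: → [20,30); WM=28
i=8 t=31 v=8: → [30,40); WM=31; [20,30) fires=2
i=9 t=42 v=1: → [40,50); WM=42; [30,40) fires=1
i=10 t=22 v=5: DROP (t<42-0); WM=42
i=11 t=59 v=9: → [50,60); WM=59; [40,50) fires=1
i=12 t=30 v=7: DROP (t<59-0); WM=59
i=13 t=38 v=4: DROP (t<59-0); WM=59
i=14 t=41 v=7: DROP (t<59-0); WM=59

[0,10)=3 [20,30)=2 [30,40)=1 [40,50)=1 [50,60)=1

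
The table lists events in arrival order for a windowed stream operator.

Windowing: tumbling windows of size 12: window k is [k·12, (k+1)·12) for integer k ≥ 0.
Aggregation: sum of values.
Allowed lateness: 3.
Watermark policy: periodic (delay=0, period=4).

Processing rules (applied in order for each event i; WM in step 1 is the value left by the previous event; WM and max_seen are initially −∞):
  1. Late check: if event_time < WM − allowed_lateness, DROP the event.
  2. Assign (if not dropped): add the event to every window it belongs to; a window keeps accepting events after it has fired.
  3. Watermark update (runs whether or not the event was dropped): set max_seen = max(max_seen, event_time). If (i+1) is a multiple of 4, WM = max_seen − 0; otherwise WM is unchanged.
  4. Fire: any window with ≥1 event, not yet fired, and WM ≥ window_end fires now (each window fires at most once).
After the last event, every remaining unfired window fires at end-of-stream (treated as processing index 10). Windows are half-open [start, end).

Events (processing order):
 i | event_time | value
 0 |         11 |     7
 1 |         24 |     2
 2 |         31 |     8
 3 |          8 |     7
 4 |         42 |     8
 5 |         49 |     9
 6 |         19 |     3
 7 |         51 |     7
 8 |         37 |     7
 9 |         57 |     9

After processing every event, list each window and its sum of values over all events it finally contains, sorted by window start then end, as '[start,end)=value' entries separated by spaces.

i=0 t=11 v=7: → [0,12); WM=−∞
i=1 t=24 v=2: → [24,36); WM=−∞
i=2 t=31 v=8: → [24,36); WM=−∞
i=3 t=8 v=7: → [0,12); WM=31; [0,12) fires=14
i=4 t=42 v=8: → [36,48); WM=31
i=5 t=49 v=9: → [48,60); WM=31
i=6 t=19 v=3: DROP (t<31-3); WM=31
i=7 t=51 v=7: → [48,60); WM=51; [24,36) fires=10 [36,48) fires=8
i=8 t=37 v=7: DROP (t<51-3); WM=51
i=9 t=57 v=9: → [48,60); WM=51

[0,12)=14 [24,36)=10 [36,48)=8 [48,60)=25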